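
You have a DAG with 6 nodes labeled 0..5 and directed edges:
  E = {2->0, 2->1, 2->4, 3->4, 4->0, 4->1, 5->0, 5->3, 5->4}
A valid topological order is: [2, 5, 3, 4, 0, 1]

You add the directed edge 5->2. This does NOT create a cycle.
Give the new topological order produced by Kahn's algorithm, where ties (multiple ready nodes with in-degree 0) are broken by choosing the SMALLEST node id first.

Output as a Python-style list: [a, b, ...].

Answer: [5, 2, 3, 4, 0, 1]

Derivation:
Old toposort: [2, 5, 3, 4, 0, 1]
Added edge: 5->2
Position of 5 (1) > position of 2 (0). Must reorder: 5 must now come before 2.
Run Kahn's algorithm (break ties by smallest node id):
  initial in-degrees: [3, 2, 1, 1, 3, 0]
  ready (indeg=0): [5]
  pop 5: indeg[0]->2; indeg[2]->0; indeg[3]->0; indeg[4]->2 | ready=[2, 3] | order so far=[5]
  pop 2: indeg[0]->1; indeg[1]->1; indeg[4]->1 | ready=[3] | order so far=[5, 2]
  pop 3: indeg[4]->0 | ready=[4] | order so far=[5, 2, 3]
  pop 4: indeg[0]->0; indeg[1]->0 | ready=[0, 1] | order so far=[5, 2, 3, 4]
  pop 0: no out-edges | ready=[1] | order so far=[5, 2, 3, 4, 0]
  pop 1: no out-edges | ready=[] | order so far=[5, 2, 3, 4, 0, 1]
  Result: [5, 2, 3, 4, 0, 1]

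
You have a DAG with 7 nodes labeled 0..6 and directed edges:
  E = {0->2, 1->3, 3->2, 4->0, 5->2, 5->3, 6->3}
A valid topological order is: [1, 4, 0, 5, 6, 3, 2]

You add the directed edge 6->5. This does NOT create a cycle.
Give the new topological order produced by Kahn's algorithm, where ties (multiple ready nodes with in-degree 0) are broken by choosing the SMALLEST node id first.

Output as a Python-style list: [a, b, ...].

Old toposort: [1, 4, 0, 5, 6, 3, 2]
Added edge: 6->5
Position of 6 (4) > position of 5 (3). Must reorder: 6 must now come before 5.
Run Kahn's algorithm (break ties by smallest node id):
  initial in-degrees: [1, 0, 3, 3, 0, 1, 0]
  ready (indeg=0): [1, 4, 6]
  pop 1: indeg[3]->2 | ready=[4, 6] | order so far=[1]
  pop 4: indeg[0]->0 | ready=[0, 6] | order so far=[1, 4]
  pop 0: indeg[2]->2 | ready=[6] | order so far=[1, 4, 0]
  pop 6: indeg[3]->1; indeg[5]->0 | ready=[5] | order so far=[1, 4, 0, 6]
  pop 5: indeg[2]->1; indeg[3]->0 | ready=[3] | order so far=[1, 4, 0, 6, 5]
  pop 3: indeg[2]->0 | ready=[2] | order so far=[1, 4, 0, 6, 5, 3]
  pop 2: no out-edges | ready=[] | order so far=[1, 4, 0, 6, 5, 3, 2]
  Result: [1, 4, 0, 6, 5, 3, 2]

Answer: [1, 4, 0, 6, 5, 3, 2]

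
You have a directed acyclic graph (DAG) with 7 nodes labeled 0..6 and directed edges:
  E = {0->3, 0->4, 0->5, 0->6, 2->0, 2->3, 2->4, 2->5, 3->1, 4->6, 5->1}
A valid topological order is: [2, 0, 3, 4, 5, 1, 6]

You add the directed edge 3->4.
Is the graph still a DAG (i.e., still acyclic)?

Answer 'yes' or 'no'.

Answer: yes

Derivation:
Given toposort: [2, 0, 3, 4, 5, 1, 6]
Position of 3: index 2; position of 4: index 3
New edge 3->4: forward
Forward edge: respects the existing order. Still a DAG, same toposort still valid.
Still a DAG? yes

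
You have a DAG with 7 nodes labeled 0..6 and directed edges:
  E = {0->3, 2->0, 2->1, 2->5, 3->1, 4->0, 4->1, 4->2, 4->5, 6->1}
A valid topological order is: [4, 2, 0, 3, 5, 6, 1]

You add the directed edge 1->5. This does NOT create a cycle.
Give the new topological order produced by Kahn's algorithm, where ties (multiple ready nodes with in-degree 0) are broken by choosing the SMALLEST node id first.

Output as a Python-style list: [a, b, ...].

Old toposort: [4, 2, 0, 3, 5, 6, 1]
Added edge: 1->5
Position of 1 (6) > position of 5 (4). Must reorder: 1 must now come before 5.
Run Kahn's algorithm (break ties by smallest node id):
  initial in-degrees: [2, 4, 1, 1, 0, 3, 0]
  ready (indeg=0): [4, 6]
  pop 4: indeg[0]->1; indeg[1]->3; indeg[2]->0; indeg[5]->2 | ready=[2, 6] | order so far=[4]
  pop 2: indeg[0]->0; indeg[1]->2; indeg[5]->1 | ready=[0, 6] | order so far=[4, 2]
  pop 0: indeg[3]->0 | ready=[3, 6] | order so far=[4, 2, 0]
  pop 3: indeg[1]->1 | ready=[6] | order so far=[4, 2, 0, 3]
  pop 6: indeg[1]->0 | ready=[1] | order so far=[4, 2, 0, 3, 6]
  pop 1: indeg[5]->0 | ready=[5] | order so far=[4, 2, 0, 3, 6, 1]
  pop 5: no out-edges | ready=[] | order so far=[4, 2, 0, 3, 6, 1, 5]
  Result: [4, 2, 0, 3, 6, 1, 5]

Answer: [4, 2, 0, 3, 6, 1, 5]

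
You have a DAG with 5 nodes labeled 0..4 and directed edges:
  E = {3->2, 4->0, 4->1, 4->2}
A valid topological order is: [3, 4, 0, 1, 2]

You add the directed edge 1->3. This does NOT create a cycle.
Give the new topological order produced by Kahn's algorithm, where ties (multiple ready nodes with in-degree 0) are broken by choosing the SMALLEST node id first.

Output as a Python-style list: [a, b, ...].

Old toposort: [3, 4, 0, 1, 2]
Added edge: 1->3
Position of 1 (3) > position of 3 (0). Must reorder: 1 must now come before 3.
Run Kahn's algorithm (break ties by smallest node id):
  initial in-degrees: [1, 1, 2, 1, 0]
  ready (indeg=0): [4]
  pop 4: indeg[0]->0; indeg[1]->0; indeg[2]->1 | ready=[0, 1] | order so far=[4]
  pop 0: no out-edges | ready=[1] | order so far=[4, 0]
  pop 1: indeg[3]->0 | ready=[3] | order so far=[4, 0, 1]
  pop 3: indeg[2]->0 | ready=[2] | order so far=[4, 0, 1, 3]
  pop 2: no out-edges | ready=[] | order so far=[4, 0, 1, 3, 2]
  Result: [4, 0, 1, 3, 2]

Answer: [4, 0, 1, 3, 2]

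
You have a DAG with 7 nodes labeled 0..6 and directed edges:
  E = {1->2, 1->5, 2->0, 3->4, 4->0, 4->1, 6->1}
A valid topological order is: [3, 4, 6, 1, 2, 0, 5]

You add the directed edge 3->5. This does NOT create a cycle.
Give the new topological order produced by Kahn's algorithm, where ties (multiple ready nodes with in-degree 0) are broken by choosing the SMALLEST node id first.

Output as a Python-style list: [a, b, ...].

Old toposort: [3, 4, 6, 1, 2, 0, 5]
Added edge: 3->5
Position of 3 (0) < position of 5 (6). Old order still valid.
Run Kahn's algorithm (break ties by smallest node id):
  initial in-degrees: [2, 2, 1, 0, 1, 2, 0]
  ready (indeg=0): [3, 6]
  pop 3: indeg[4]->0; indeg[5]->1 | ready=[4, 6] | order so far=[3]
  pop 4: indeg[0]->1; indeg[1]->1 | ready=[6] | order so far=[3, 4]
  pop 6: indeg[1]->0 | ready=[1] | order so far=[3, 4, 6]
  pop 1: indeg[2]->0; indeg[5]->0 | ready=[2, 5] | order so far=[3, 4, 6, 1]
  pop 2: indeg[0]->0 | ready=[0, 5] | order so far=[3, 4, 6, 1, 2]
  pop 0: no out-edges | ready=[5] | order so far=[3, 4, 6, 1, 2, 0]
  pop 5: no out-edges | ready=[] | order so far=[3, 4, 6, 1, 2, 0, 5]
  Result: [3, 4, 6, 1, 2, 0, 5]

Answer: [3, 4, 6, 1, 2, 0, 5]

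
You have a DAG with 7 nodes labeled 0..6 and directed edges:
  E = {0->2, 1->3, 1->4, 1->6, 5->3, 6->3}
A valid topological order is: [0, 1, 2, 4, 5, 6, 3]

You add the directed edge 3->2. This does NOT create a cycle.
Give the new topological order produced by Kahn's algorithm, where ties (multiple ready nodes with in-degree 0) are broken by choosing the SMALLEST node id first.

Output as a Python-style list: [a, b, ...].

Old toposort: [0, 1, 2, 4, 5, 6, 3]
Added edge: 3->2
Position of 3 (6) > position of 2 (2). Must reorder: 3 must now come before 2.
Run Kahn's algorithm (break ties by smallest node id):
  initial in-degrees: [0, 0, 2, 3, 1, 0, 1]
  ready (indeg=0): [0, 1, 5]
  pop 0: indeg[2]->1 | ready=[1, 5] | order so far=[0]
  pop 1: indeg[3]->2; indeg[4]->0; indeg[6]->0 | ready=[4, 5, 6] | order so far=[0, 1]
  pop 4: no out-edges | ready=[5, 6] | order so far=[0, 1, 4]
  pop 5: indeg[3]->1 | ready=[6] | order so far=[0, 1, 4, 5]
  pop 6: indeg[3]->0 | ready=[3] | order so far=[0, 1, 4, 5, 6]
  pop 3: indeg[2]->0 | ready=[2] | order so far=[0, 1, 4, 5, 6, 3]
  pop 2: no out-edges | ready=[] | order so far=[0, 1, 4, 5, 6, 3, 2]
  Result: [0, 1, 4, 5, 6, 3, 2]

Answer: [0, 1, 4, 5, 6, 3, 2]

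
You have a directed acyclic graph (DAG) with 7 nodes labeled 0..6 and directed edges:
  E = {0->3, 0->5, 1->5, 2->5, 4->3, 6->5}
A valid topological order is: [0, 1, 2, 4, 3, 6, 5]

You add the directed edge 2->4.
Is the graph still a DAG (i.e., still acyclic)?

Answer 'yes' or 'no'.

Answer: yes

Derivation:
Given toposort: [0, 1, 2, 4, 3, 6, 5]
Position of 2: index 2; position of 4: index 3
New edge 2->4: forward
Forward edge: respects the existing order. Still a DAG, same toposort still valid.
Still a DAG? yes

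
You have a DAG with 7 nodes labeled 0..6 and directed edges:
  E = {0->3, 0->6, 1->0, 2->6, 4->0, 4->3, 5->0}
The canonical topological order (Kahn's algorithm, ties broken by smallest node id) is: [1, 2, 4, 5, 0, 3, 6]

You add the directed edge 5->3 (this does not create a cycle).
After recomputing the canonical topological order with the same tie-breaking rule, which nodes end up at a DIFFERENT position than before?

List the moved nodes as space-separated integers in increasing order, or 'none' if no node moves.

Answer: none

Derivation:
Old toposort: [1, 2, 4, 5, 0, 3, 6]
Added edge 5->3
Recompute Kahn (smallest-id tiebreak):
  initial in-degrees: [3, 0, 0, 3, 0, 0, 2]
  ready (indeg=0): [1, 2, 4, 5]
  pop 1: indeg[0]->2 | ready=[2, 4, 5] | order so far=[1]
  pop 2: indeg[6]->1 | ready=[4, 5] | order so far=[1, 2]
  pop 4: indeg[0]->1; indeg[3]->2 | ready=[5] | order so far=[1, 2, 4]
  pop 5: indeg[0]->0; indeg[3]->1 | ready=[0] | order so far=[1, 2, 4, 5]
  pop 0: indeg[3]->0; indeg[6]->0 | ready=[3, 6] | order so far=[1, 2, 4, 5, 0]
  pop 3: no out-edges | ready=[6] | order so far=[1, 2, 4, 5, 0, 3]
  pop 6: no out-edges | ready=[] | order so far=[1, 2, 4, 5, 0, 3, 6]
New canonical toposort: [1, 2, 4, 5, 0, 3, 6]
Compare positions:
  Node 0: index 4 -> 4 (same)
  Node 1: index 0 -> 0 (same)
  Node 2: index 1 -> 1 (same)
  Node 3: index 5 -> 5 (same)
  Node 4: index 2 -> 2 (same)
  Node 5: index 3 -> 3 (same)
  Node 6: index 6 -> 6 (same)
Nodes that changed position: none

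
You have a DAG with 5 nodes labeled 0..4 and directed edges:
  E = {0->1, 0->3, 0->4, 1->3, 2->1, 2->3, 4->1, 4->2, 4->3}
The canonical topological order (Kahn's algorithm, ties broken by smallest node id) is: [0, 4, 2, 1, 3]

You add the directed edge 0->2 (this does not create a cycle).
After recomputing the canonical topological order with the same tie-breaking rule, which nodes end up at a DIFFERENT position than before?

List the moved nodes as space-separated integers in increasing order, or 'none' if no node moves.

Answer: none

Derivation:
Old toposort: [0, 4, 2, 1, 3]
Added edge 0->2
Recompute Kahn (smallest-id tiebreak):
  initial in-degrees: [0, 3, 2, 4, 1]
  ready (indeg=0): [0]
  pop 0: indeg[1]->2; indeg[2]->1; indeg[3]->3; indeg[4]->0 | ready=[4] | order so far=[0]
  pop 4: indeg[1]->1; indeg[2]->0; indeg[3]->2 | ready=[2] | order so far=[0, 4]
  pop 2: indeg[1]->0; indeg[3]->1 | ready=[1] | order so far=[0, 4, 2]
  pop 1: indeg[3]->0 | ready=[3] | order so far=[0, 4, 2, 1]
  pop 3: no out-edges | ready=[] | order so far=[0, 4, 2, 1, 3]
New canonical toposort: [0, 4, 2, 1, 3]
Compare positions:
  Node 0: index 0 -> 0 (same)
  Node 1: index 3 -> 3 (same)
  Node 2: index 2 -> 2 (same)
  Node 3: index 4 -> 4 (same)
  Node 4: index 1 -> 1 (same)
Nodes that changed position: none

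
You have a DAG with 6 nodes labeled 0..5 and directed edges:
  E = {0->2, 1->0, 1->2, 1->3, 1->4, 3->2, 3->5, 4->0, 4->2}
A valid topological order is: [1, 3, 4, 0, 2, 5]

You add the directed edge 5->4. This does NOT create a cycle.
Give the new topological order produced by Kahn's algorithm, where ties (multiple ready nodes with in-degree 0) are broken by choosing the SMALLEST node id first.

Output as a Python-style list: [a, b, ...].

Old toposort: [1, 3, 4, 0, 2, 5]
Added edge: 5->4
Position of 5 (5) > position of 4 (2). Must reorder: 5 must now come before 4.
Run Kahn's algorithm (break ties by smallest node id):
  initial in-degrees: [2, 0, 4, 1, 2, 1]
  ready (indeg=0): [1]
  pop 1: indeg[0]->1; indeg[2]->3; indeg[3]->0; indeg[4]->1 | ready=[3] | order so far=[1]
  pop 3: indeg[2]->2; indeg[5]->0 | ready=[5] | order so far=[1, 3]
  pop 5: indeg[4]->0 | ready=[4] | order so far=[1, 3, 5]
  pop 4: indeg[0]->0; indeg[2]->1 | ready=[0] | order so far=[1, 3, 5, 4]
  pop 0: indeg[2]->0 | ready=[2] | order so far=[1, 3, 5, 4, 0]
  pop 2: no out-edges | ready=[] | order so far=[1, 3, 5, 4, 0, 2]
  Result: [1, 3, 5, 4, 0, 2]

Answer: [1, 3, 5, 4, 0, 2]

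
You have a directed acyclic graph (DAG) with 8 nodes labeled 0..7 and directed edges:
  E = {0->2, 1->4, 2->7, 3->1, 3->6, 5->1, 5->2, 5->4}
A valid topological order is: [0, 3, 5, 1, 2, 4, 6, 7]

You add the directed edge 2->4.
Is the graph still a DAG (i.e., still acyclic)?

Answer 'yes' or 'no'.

Given toposort: [0, 3, 5, 1, 2, 4, 6, 7]
Position of 2: index 4; position of 4: index 5
New edge 2->4: forward
Forward edge: respects the existing order. Still a DAG, same toposort still valid.
Still a DAG? yes

Answer: yes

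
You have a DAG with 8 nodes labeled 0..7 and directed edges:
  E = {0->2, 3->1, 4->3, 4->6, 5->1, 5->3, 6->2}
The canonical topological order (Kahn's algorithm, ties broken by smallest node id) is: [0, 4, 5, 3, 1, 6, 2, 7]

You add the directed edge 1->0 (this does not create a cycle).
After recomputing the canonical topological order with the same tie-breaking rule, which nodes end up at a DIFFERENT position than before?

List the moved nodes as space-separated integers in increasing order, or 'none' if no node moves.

Old toposort: [0, 4, 5, 3, 1, 6, 2, 7]
Added edge 1->0
Recompute Kahn (smallest-id tiebreak):
  initial in-degrees: [1, 2, 2, 2, 0, 0, 1, 0]
  ready (indeg=0): [4, 5, 7]
  pop 4: indeg[3]->1; indeg[6]->0 | ready=[5, 6, 7] | order so far=[4]
  pop 5: indeg[1]->1; indeg[3]->0 | ready=[3, 6, 7] | order so far=[4, 5]
  pop 3: indeg[1]->0 | ready=[1, 6, 7] | order so far=[4, 5, 3]
  pop 1: indeg[0]->0 | ready=[0, 6, 7] | order so far=[4, 5, 3, 1]
  pop 0: indeg[2]->1 | ready=[6, 7] | order so far=[4, 5, 3, 1, 0]
  pop 6: indeg[2]->0 | ready=[2, 7] | order so far=[4, 5, 3, 1, 0, 6]
  pop 2: no out-edges | ready=[7] | order so far=[4, 5, 3, 1, 0, 6, 2]
  pop 7: no out-edges | ready=[] | order so far=[4, 5, 3, 1, 0, 6, 2, 7]
New canonical toposort: [4, 5, 3, 1, 0, 6, 2, 7]
Compare positions:
  Node 0: index 0 -> 4 (moved)
  Node 1: index 4 -> 3 (moved)
  Node 2: index 6 -> 6 (same)
  Node 3: index 3 -> 2 (moved)
  Node 4: index 1 -> 0 (moved)
  Node 5: index 2 -> 1 (moved)
  Node 6: index 5 -> 5 (same)
  Node 7: index 7 -> 7 (same)
Nodes that changed position: 0 1 3 4 5

Answer: 0 1 3 4 5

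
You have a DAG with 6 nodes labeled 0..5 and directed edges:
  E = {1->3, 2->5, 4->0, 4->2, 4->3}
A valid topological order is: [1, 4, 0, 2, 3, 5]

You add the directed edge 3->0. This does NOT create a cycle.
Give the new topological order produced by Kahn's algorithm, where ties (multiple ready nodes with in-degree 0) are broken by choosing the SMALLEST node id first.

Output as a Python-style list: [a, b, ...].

Old toposort: [1, 4, 0, 2, 3, 5]
Added edge: 3->0
Position of 3 (4) > position of 0 (2). Must reorder: 3 must now come before 0.
Run Kahn's algorithm (break ties by smallest node id):
  initial in-degrees: [2, 0, 1, 2, 0, 1]
  ready (indeg=0): [1, 4]
  pop 1: indeg[3]->1 | ready=[4] | order so far=[1]
  pop 4: indeg[0]->1; indeg[2]->0; indeg[3]->0 | ready=[2, 3] | order so far=[1, 4]
  pop 2: indeg[5]->0 | ready=[3, 5] | order so far=[1, 4, 2]
  pop 3: indeg[0]->0 | ready=[0, 5] | order so far=[1, 4, 2, 3]
  pop 0: no out-edges | ready=[5] | order so far=[1, 4, 2, 3, 0]
  pop 5: no out-edges | ready=[] | order so far=[1, 4, 2, 3, 0, 5]
  Result: [1, 4, 2, 3, 0, 5]

Answer: [1, 4, 2, 3, 0, 5]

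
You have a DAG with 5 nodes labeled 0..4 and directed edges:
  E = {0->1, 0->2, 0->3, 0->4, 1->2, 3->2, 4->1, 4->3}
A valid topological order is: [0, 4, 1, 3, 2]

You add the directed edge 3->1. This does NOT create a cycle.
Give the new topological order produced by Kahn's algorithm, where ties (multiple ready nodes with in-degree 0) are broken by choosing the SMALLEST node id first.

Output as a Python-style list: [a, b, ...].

Answer: [0, 4, 3, 1, 2]

Derivation:
Old toposort: [0, 4, 1, 3, 2]
Added edge: 3->1
Position of 3 (3) > position of 1 (2). Must reorder: 3 must now come before 1.
Run Kahn's algorithm (break ties by smallest node id):
  initial in-degrees: [0, 3, 3, 2, 1]
  ready (indeg=0): [0]
  pop 0: indeg[1]->2; indeg[2]->2; indeg[3]->1; indeg[4]->0 | ready=[4] | order so far=[0]
  pop 4: indeg[1]->1; indeg[3]->0 | ready=[3] | order so far=[0, 4]
  pop 3: indeg[1]->0; indeg[2]->1 | ready=[1] | order so far=[0, 4, 3]
  pop 1: indeg[2]->0 | ready=[2] | order so far=[0, 4, 3, 1]
  pop 2: no out-edges | ready=[] | order so far=[0, 4, 3, 1, 2]
  Result: [0, 4, 3, 1, 2]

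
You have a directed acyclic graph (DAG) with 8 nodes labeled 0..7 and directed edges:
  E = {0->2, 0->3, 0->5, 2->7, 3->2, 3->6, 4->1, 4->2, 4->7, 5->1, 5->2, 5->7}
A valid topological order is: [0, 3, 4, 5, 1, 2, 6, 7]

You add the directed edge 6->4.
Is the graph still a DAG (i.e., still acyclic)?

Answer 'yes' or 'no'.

Given toposort: [0, 3, 4, 5, 1, 2, 6, 7]
Position of 6: index 6; position of 4: index 2
New edge 6->4: backward (u after v in old order)
Backward edge: old toposort is now invalid. Check if this creates a cycle.
Does 4 already reach 6? Reachable from 4: [1, 2, 4, 7]. NO -> still a DAG (reorder needed).
Still a DAG? yes

Answer: yes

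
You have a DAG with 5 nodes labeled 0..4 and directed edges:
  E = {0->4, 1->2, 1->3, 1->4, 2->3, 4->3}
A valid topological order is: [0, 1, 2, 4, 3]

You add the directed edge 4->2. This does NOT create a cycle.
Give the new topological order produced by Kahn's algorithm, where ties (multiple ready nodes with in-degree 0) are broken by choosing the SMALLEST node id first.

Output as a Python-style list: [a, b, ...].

Old toposort: [0, 1, 2, 4, 3]
Added edge: 4->2
Position of 4 (3) > position of 2 (2). Must reorder: 4 must now come before 2.
Run Kahn's algorithm (break ties by smallest node id):
  initial in-degrees: [0, 0, 2, 3, 2]
  ready (indeg=0): [0, 1]
  pop 0: indeg[4]->1 | ready=[1] | order so far=[0]
  pop 1: indeg[2]->1; indeg[3]->2; indeg[4]->0 | ready=[4] | order so far=[0, 1]
  pop 4: indeg[2]->0; indeg[3]->1 | ready=[2] | order so far=[0, 1, 4]
  pop 2: indeg[3]->0 | ready=[3] | order so far=[0, 1, 4, 2]
  pop 3: no out-edges | ready=[] | order so far=[0, 1, 4, 2, 3]
  Result: [0, 1, 4, 2, 3]

Answer: [0, 1, 4, 2, 3]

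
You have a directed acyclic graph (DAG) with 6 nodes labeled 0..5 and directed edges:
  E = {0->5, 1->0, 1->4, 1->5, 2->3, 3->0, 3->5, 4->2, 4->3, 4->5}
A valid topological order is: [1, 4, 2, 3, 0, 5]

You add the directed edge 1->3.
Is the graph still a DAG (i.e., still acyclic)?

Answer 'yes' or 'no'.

Given toposort: [1, 4, 2, 3, 0, 5]
Position of 1: index 0; position of 3: index 3
New edge 1->3: forward
Forward edge: respects the existing order. Still a DAG, same toposort still valid.
Still a DAG? yes

Answer: yes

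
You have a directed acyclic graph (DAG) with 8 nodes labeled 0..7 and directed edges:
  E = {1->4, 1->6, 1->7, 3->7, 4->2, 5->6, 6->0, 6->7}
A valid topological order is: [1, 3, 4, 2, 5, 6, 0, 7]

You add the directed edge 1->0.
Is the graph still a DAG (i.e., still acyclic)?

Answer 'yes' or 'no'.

Answer: yes

Derivation:
Given toposort: [1, 3, 4, 2, 5, 6, 0, 7]
Position of 1: index 0; position of 0: index 6
New edge 1->0: forward
Forward edge: respects the existing order. Still a DAG, same toposort still valid.
Still a DAG? yes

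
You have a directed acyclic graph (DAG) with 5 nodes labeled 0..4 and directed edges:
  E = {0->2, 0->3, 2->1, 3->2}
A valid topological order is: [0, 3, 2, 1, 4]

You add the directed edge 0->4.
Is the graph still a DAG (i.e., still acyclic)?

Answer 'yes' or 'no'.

Given toposort: [0, 3, 2, 1, 4]
Position of 0: index 0; position of 4: index 4
New edge 0->4: forward
Forward edge: respects the existing order. Still a DAG, same toposort still valid.
Still a DAG? yes

Answer: yes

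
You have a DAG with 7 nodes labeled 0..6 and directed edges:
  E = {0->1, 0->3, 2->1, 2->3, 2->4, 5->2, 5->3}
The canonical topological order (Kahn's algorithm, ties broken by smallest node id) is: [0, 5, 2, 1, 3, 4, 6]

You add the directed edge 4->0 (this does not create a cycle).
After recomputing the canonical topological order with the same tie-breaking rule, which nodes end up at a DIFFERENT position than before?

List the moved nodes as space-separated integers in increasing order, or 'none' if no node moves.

Old toposort: [0, 5, 2, 1, 3, 4, 6]
Added edge 4->0
Recompute Kahn (smallest-id tiebreak):
  initial in-degrees: [1, 2, 1, 3, 1, 0, 0]
  ready (indeg=0): [5, 6]
  pop 5: indeg[2]->0; indeg[3]->2 | ready=[2, 6] | order so far=[5]
  pop 2: indeg[1]->1; indeg[3]->1; indeg[4]->0 | ready=[4, 6] | order so far=[5, 2]
  pop 4: indeg[0]->0 | ready=[0, 6] | order so far=[5, 2, 4]
  pop 0: indeg[1]->0; indeg[3]->0 | ready=[1, 3, 6] | order so far=[5, 2, 4, 0]
  pop 1: no out-edges | ready=[3, 6] | order so far=[5, 2, 4, 0, 1]
  pop 3: no out-edges | ready=[6] | order so far=[5, 2, 4, 0, 1, 3]
  pop 6: no out-edges | ready=[] | order so far=[5, 2, 4, 0, 1, 3, 6]
New canonical toposort: [5, 2, 4, 0, 1, 3, 6]
Compare positions:
  Node 0: index 0 -> 3 (moved)
  Node 1: index 3 -> 4 (moved)
  Node 2: index 2 -> 1 (moved)
  Node 3: index 4 -> 5 (moved)
  Node 4: index 5 -> 2 (moved)
  Node 5: index 1 -> 0 (moved)
  Node 6: index 6 -> 6 (same)
Nodes that changed position: 0 1 2 3 4 5

Answer: 0 1 2 3 4 5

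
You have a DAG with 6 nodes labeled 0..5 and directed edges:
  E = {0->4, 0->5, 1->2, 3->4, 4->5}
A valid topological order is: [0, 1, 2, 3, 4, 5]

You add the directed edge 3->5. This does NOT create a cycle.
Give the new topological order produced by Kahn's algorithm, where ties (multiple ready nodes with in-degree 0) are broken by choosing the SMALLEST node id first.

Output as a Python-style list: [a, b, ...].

Old toposort: [0, 1, 2, 3, 4, 5]
Added edge: 3->5
Position of 3 (3) < position of 5 (5). Old order still valid.
Run Kahn's algorithm (break ties by smallest node id):
  initial in-degrees: [0, 0, 1, 0, 2, 3]
  ready (indeg=0): [0, 1, 3]
  pop 0: indeg[4]->1; indeg[5]->2 | ready=[1, 3] | order so far=[0]
  pop 1: indeg[2]->0 | ready=[2, 3] | order so far=[0, 1]
  pop 2: no out-edges | ready=[3] | order so far=[0, 1, 2]
  pop 3: indeg[4]->0; indeg[5]->1 | ready=[4] | order so far=[0, 1, 2, 3]
  pop 4: indeg[5]->0 | ready=[5] | order so far=[0, 1, 2, 3, 4]
  pop 5: no out-edges | ready=[] | order so far=[0, 1, 2, 3, 4, 5]
  Result: [0, 1, 2, 3, 4, 5]

Answer: [0, 1, 2, 3, 4, 5]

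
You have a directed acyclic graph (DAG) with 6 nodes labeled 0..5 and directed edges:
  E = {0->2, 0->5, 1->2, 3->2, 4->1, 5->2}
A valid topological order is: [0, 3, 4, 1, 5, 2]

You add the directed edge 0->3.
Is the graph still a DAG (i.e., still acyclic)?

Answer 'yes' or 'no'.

Answer: yes

Derivation:
Given toposort: [0, 3, 4, 1, 5, 2]
Position of 0: index 0; position of 3: index 1
New edge 0->3: forward
Forward edge: respects the existing order. Still a DAG, same toposort still valid.
Still a DAG? yes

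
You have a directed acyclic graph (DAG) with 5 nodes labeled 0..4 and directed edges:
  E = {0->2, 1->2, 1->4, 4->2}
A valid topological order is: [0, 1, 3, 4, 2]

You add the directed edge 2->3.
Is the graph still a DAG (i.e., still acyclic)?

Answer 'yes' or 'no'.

Answer: yes

Derivation:
Given toposort: [0, 1, 3, 4, 2]
Position of 2: index 4; position of 3: index 2
New edge 2->3: backward (u after v in old order)
Backward edge: old toposort is now invalid. Check if this creates a cycle.
Does 3 already reach 2? Reachable from 3: [3]. NO -> still a DAG (reorder needed).
Still a DAG? yes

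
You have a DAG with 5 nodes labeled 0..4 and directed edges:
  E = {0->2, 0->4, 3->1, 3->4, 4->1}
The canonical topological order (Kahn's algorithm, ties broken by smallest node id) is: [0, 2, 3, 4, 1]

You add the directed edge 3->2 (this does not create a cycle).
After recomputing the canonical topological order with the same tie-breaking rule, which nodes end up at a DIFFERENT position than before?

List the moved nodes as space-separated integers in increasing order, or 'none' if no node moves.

Answer: 2 3

Derivation:
Old toposort: [0, 2, 3, 4, 1]
Added edge 3->2
Recompute Kahn (smallest-id tiebreak):
  initial in-degrees: [0, 2, 2, 0, 2]
  ready (indeg=0): [0, 3]
  pop 0: indeg[2]->1; indeg[4]->1 | ready=[3] | order so far=[0]
  pop 3: indeg[1]->1; indeg[2]->0; indeg[4]->0 | ready=[2, 4] | order so far=[0, 3]
  pop 2: no out-edges | ready=[4] | order so far=[0, 3, 2]
  pop 4: indeg[1]->0 | ready=[1] | order so far=[0, 3, 2, 4]
  pop 1: no out-edges | ready=[] | order so far=[0, 3, 2, 4, 1]
New canonical toposort: [0, 3, 2, 4, 1]
Compare positions:
  Node 0: index 0 -> 0 (same)
  Node 1: index 4 -> 4 (same)
  Node 2: index 1 -> 2 (moved)
  Node 3: index 2 -> 1 (moved)
  Node 4: index 3 -> 3 (same)
Nodes that changed position: 2 3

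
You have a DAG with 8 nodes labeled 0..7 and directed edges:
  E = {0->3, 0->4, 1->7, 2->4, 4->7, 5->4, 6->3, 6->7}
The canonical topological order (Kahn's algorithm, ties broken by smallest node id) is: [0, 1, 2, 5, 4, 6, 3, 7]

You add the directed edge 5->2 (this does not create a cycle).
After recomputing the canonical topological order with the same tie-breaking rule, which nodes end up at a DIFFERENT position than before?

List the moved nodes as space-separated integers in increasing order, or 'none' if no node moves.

Answer: 2 5

Derivation:
Old toposort: [0, 1, 2, 5, 4, 6, 3, 7]
Added edge 5->2
Recompute Kahn (smallest-id tiebreak):
  initial in-degrees: [0, 0, 1, 2, 3, 0, 0, 3]
  ready (indeg=0): [0, 1, 5, 6]
  pop 0: indeg[3]->1; indeg[4]->2 | ready=[1, 5, 6] | order so far=[0]
  pop 1: indeg[7]->2 | ready=[5, 6] | order so far=[0, 1]
  pop 5: indeg[2]->0; indeg[4]->1 | ready=[2, 6] | order so far=[0, 1, 5]
  pop 2: indeg[4]->0 | ready=[4, 6] | order so far=[0, 1, 5, 2]
  pop 4: indeg[7]->1 | ready=[6] | order so far=[0, 1, 5, 2, 4]
  pop 6: indeg[3]->0; indeg[7]->0 | ready=[3, 7] | order so far=[0, 1, 5, 2, 4, 6]
  pop 3: no out-edges | ready=[7] | order so far=[0, 1, 5, 2, 4, 6, 3]
  pop 7: no out-edges | ready=[] | order so far=[0, 1, 5, 2, 4, 6, 3, 7]
New canonical toposort: [0, 1, 5, 2, 4, 6, 3, 7]
Compare positions:
  Node 0: index 0 -> 0 (same)
  Node 1: index 1 -> 1 (same)
  Node 2: index 2 -> 3 (moved)
  Node 3: index 6 -> 6 (same)
  Node 4: index 4 -> 4 (same)
  Node 5: index 3 -> 2 (moved)
  Node 6: index 5 -> 5 (same)
  Node 7: index 7 -> 7 (same)
Nodes that changed position: 2 5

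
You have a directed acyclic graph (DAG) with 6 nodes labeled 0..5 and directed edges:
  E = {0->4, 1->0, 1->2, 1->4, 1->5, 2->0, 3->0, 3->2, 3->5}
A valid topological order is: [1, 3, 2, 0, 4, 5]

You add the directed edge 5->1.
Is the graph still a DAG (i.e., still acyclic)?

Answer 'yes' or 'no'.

Given toposort: [1, 3, 2, 0, 4, 5]
Position of 5: index 5; position of 1: index 0
New edge 5->1: backward (u after v in old order)
Backward edge: old toposort is now invalid. Check if this creates a cycle.
Does 1 already reach 5? Reachable from 1: [0, 1, 2, 4, 5]. YES -> cycle!
Still a DAG? no

Answer: no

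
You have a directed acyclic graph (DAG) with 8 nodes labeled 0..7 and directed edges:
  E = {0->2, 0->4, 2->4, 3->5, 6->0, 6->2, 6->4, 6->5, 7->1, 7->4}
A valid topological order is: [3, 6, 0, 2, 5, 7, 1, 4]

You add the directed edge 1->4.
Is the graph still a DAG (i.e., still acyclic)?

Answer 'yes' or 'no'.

Given toposort: [3, 6, 0, 2, 5, 7, 1, 4]
Position of 1: index 6; position of 4: index 7
New edge 1->4: forward
Forward edge: respects the existing order. Still a DAG, same toposort still valid.
Still a DAG? yes

Answer: yes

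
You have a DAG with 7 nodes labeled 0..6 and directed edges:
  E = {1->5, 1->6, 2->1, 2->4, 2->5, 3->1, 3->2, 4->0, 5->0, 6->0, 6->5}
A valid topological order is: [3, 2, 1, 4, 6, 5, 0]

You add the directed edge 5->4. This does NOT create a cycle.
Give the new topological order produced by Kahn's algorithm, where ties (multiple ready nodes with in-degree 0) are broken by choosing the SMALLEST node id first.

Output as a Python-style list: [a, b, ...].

Answer: [3, 2, 1, 6, 5, 4, 0]

Derivation:
Old toposort: [3, 2, 1, 4, 6, 5, 0]
Added edge: 5->4
Position of 5 (5) > position of 4 (3). Must reorder: 5 must now come before 4.
Run Kahn's algorithm (break ties by smallest node id):
  initial in-degrees: [3, 2, 1, 0, 2, 3, 1]
  ready (indeg=0): [3]
  pop 3: indeg[1]->1; indeg[2]->0 | ready=[2] | order so far=[3]
  pop 2: indeg[1]->0; indeg[4]->1; indeg[5]->2 | ready=[1] | order so far=[3, 2]
  pop 1: indeg[5]->1; indeg[6]->0 | ready=[6] | order so far=[3, 2, 1]
  pop 6: indeg[0]->2; indeg[5]->0 | ready=[5] | order so far=[3, 2, 1, 6]
  pop 5: indeg[0]->1; indeg[4]->0 | ready=[4] | order so far=[3, 2, 1, 6, 5]
  pop 4: indeg[0]->0 | ready=[0] | order so far=[3, 2, 1, 6, 5, 4]
  pop 0: no out-edges | ready=[] | order so far=[3, 2, 1, 6, 5, 4, 0]
  Result: [3, 2, 1, 6, 5, 4, 0]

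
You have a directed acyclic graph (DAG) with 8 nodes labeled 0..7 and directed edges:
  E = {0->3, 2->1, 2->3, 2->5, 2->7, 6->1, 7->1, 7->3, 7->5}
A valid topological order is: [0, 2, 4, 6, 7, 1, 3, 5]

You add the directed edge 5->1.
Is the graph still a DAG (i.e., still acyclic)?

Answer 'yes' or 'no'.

Given toposort: [0, 2, 4, 6, 7, 1, 3, 5]
Position of 5: index 7; position of 1: index 5
New edge 5->1: backward (u after v in old order)
Backward edge: old toposort is now invalid. Check if this creates a cycle.
Does 1 already reach 5? Reachable from 1: [1]. NO -> still a DAG (reorder needed).
Still a DAG? yes

Answer: yes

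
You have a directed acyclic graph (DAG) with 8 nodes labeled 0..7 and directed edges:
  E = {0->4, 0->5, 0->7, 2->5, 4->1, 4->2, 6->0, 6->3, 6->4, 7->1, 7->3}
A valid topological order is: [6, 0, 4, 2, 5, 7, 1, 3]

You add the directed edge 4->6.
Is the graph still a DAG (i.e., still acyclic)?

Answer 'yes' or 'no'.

Answer: no

Derivation:
Given toposort: [6, 0, 4, 2, 5, 7, 1, 3]
Position of 4: index 2; position of 6: index 0
New edge 4->6: backward (u after v in old order)
Backward edge: old toposort is now invalid. Check if this creates a cycle.
Does 6 already reach 4? Reachable from 6: [0, 1, 2, 3, 4, 5, 6, 7]. YES -> cycle!
Still a DAG? no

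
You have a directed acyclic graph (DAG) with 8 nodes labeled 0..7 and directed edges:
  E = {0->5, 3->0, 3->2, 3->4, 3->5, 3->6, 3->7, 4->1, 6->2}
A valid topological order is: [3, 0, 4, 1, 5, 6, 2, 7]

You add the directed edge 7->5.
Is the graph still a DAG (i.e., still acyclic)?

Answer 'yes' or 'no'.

Given toposort: [3, 0, 4, 1, 5, 6, 2, 7]
Position of 7: index 7; position of 5: index 4
New edge 7->5: backward (u after v in old order)
Backward edge: old toposort is now invalid. Check if this creates a cycle.
Does 5 already reach 7? Reachable from 5: [5]. NO -> still a DAG (reorder needed).
Still a DAG? yes

Answer: yes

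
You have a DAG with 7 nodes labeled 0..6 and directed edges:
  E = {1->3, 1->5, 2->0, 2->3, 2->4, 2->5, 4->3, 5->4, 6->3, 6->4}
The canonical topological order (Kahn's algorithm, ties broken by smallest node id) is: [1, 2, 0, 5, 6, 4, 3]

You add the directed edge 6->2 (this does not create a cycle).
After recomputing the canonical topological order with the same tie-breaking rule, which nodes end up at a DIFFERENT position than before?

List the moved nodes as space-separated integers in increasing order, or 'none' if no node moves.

Answer: 0 2 5 6

Derivation:
Old toposort: [1, 2, 0, 5, 6, 4, 3]
Added edge 6->2
Recompute Kahn (smallest-id tiebreak):
  initial in-degrees: [1, 0, 1, 4, 3, 2, 0]
  ready (indeg=0): [1, 6]
  pop 1: indeg[3]->3; indeg[5]->1 | ready=[6] | order so far=[1]
  pop 6: indeg[2]->0; indeg[3]->2; indeg[4]->2 | ready=[2] | order so far=[1, 6]
  pop 2: indeg[0]->0; indeg[3]->1; indeg[4]->1; indeg[5]->0 | ready=[0, 5] | order so far=[1, 6, 2]
  pop 0: no out-edges | ready=[5] | order so far=[1, 6, 2, 0]
  pop 5: indeg[4]->0 | ready=[4] | order so far=[1, 6, 2, 0, 5]
  pop 4: indeg[3]->0 | ready=[3] | order so far=[1, 6, 2, 0, 5, 4]
  pop 3: no out-edges | ready=[] | order so far=[1, 6, 2, 0, 5, 4, 3]
New canonical toposort: [1, 6, 2, 0, 5, 4, 3]
Compare positions:
  Node 0: index 2 -> 3 (moved)
  Node 1: index 0 -> 0 (same)
  Node 2: index 1 -> 2 (moved)
  Node 3: index 6 -> 6 (same)
  Node 4: index 5 -> 5 (same)
  Node 5: index 3 -> 4 (moved)
  Node 6: index 4 -> 1 (moved)
Nodes that changed position: 0 2 5 6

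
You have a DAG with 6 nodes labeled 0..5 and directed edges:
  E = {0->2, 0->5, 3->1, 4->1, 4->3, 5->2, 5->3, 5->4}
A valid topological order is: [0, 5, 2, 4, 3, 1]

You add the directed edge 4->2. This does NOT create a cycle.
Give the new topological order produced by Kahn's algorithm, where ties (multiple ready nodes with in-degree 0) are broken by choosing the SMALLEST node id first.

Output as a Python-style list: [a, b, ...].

Answer: [0, 5, 4, 2, 3, 1]

Derivation:
Old toposort: [0, 5, 2, 4, 3, 1]
Added edge: 4->2
Position of 4 (3) > position of 2 (2). Must reorder: 4 must now come before 2.
Run Kahn's algorithm (break ties by smallest node id):
  initial in-degrees: [0, 2, 3, 2, 1, 1]
  ready (indeg=0): [0]
  pop 0: indeg[2]->2; indeg[5]->0 | ready=[5] | order so far=[0]
  pop 5: indeg[2]->1; indeg[3]->1; indeg[4]->0 | ready=[4] | order so far=[0, 5]
  pop 4: indeg[1]->1; indeg[2]->0; indeg[3]->0 | ready=[2, 3] | order so far=[0, 5, 4]
  pop 2: no out-edges | ready=[3] | order so far=[0, 5, 4, 2]
  pop 3: indeg[1]->0 | ready=[1] | order so far=[0, 5, 4, 2, 3]
  pop 1: no out-edges | ready=[] | order so far=[0, 5, 4, 2, 3, 1]
  Result: [0, 5, 4, 2, 3, 1]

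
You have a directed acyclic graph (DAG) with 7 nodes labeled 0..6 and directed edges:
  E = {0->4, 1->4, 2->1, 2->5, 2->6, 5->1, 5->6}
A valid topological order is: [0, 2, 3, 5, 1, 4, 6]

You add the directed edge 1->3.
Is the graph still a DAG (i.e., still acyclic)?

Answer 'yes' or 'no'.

Answer: yes

Derivation:
Given toposort: [0, 2, 3, 5, 1, 4, 6]
Position of 1: index 4; position of 3: index 2
New edge 1->3: backward (u after v in old order)
Backward edge: old toposort is now invalid. Check if this creates a cycle.
Does 3 already reach 1? Reachable from 3: [3]. NO -> still a DAG (reorder needed).
Still a DAG? yes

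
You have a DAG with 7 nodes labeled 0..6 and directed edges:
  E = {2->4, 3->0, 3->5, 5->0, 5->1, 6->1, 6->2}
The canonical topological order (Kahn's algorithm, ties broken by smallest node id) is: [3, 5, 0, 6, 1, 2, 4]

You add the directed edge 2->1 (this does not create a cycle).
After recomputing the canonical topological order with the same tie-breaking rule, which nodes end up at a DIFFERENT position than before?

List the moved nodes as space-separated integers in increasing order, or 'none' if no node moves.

Old toposort: [3, 5, 0, 6, 1, 2, 4]
Added edge 2->1
Recompute Kahn (smallest-id tiebreak):
  initial in-degrees: [2, 3, 1, 0, 1, 1, 0]
  ready (indeg=0): [3, 6]
  pop 3: indeg[0]->1; indeg[5]->0 | ready=[5, 6] | order so far=[3]
  pop 5: indeg[0]->0; indeg[1]->2 | ready=[0, 6] | order so far=[3, 5]
  pop 0: no out-edges | ready=[6] | order so far=[3, 5, 0]
  pop 6: indeg[1]->1; indeg[2]->0 | ready=[2] | order so far=[3, 5, 0, 6]
  pop 2: indeg[1]->0; indeg[4]->0 | ready=[1, 4] | order so far=[3, 5, 0, 6, 2]
  pop 1: no out-edges | ready=[4] | order so far=[3, 5, 0, 6, 2, 1]
  pop 4: no out-edges | ready=[] | order so far=[3, 5, 0, 6, 2, 1, 4]
New canonical toposort: [3, 5, 0, 6, 2, 1, 4]
Compare positions:
  Node 0: index 2 -> 2 (same)
  Node 1: index 4 -> 5 (moved)
  Node 2: index 5 -> 4 (moved)
  Node 3: index 0 -> 0 (same)
  Node 4: index 6 -> 6 (same)
  Node 5: index 1 -> 1 (same)
  Node 6: index 3 -> 3 (same)
Nodes that changed position: 1 2

Answer: 1 2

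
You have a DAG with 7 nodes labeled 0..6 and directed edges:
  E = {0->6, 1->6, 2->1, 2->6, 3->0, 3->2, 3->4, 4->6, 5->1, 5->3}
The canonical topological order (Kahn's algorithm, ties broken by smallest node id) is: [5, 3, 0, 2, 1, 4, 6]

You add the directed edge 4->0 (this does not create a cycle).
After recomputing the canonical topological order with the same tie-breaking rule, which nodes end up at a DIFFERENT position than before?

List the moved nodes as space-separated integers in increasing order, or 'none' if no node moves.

Old toposort: [5, 3, 0, 2, 1, 4, 6]
Added edge 4->0
Recompute Kahn (smallest-id tiebreak):
  initial in-degrees: [2, 2, 1, 1, 1, 0, 4]
  ready (indeg=0): [5]
  pop 5: indeg[1]->1; indeg[3]->0 | ready=[3] | order so far=[5]
  pop 3: indeg[0]->1; indeg[2]->0; indeg[4]->0 | ready=[2, 4] | order so far=[5, 3]
  pop 2: indeg[1]->0; indeg[6]->3 | ready=[1, 4] | order so far=[5, 3, 2]
  pop 1: indeg[6]->2 | ready=[4] | order so far=[5, 3, 2, 1]
  pop 4: indeg[0]->0; indeg[6]->1 | ready=[0] | order so far=[5, 3, 2, 1, 4]
  pop 0: indeg[6]->0 | ready=[6] | order so far=[5, 3, 2, 1, 4, 0]
  pop 6: no out-edges | ready=[] | order so far=[5, 3, 2, 1, 4, 0, 6]
New canonical toposort: [5, 3, 2, 1, 4, 0, 6]
Compare positions:
  Node 0: index 2 -> 5 (moved)
  Node 1: index 4 -> 3 (moved)
  Node 2: index 3 -> 2 (moved)
  Node 3: index 1 -> 1 (same)
  Node 4: index 5 -> 4 (moved)
  Node 5: index 0 -> 0 (same)
  Node 6: index 6 -> 6 (same)
Nodes that changed position: 0 1 2 4

Answer: 0 1 2 4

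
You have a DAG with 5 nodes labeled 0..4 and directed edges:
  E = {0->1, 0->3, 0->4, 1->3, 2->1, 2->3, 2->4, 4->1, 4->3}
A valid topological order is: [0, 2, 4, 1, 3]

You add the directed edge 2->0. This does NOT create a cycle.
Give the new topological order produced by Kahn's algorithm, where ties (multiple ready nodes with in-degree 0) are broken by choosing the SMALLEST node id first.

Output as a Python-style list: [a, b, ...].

Answer: [2, 0, 4, 1, 3]

Derivation:
Old toposort: [0, 2, 4, 1, 3]
Added edge: 2->0
Position of 2 (1) > position of 0 (0). Must reorder: 2 must now come before 0.
Run Kahn's algorithm (break ties by smallest node id):
  initial in-degrees: [1, 3, 0, 4, 2]
  ready (indeg=0): [2]
  pop 2: indeg[0]->0; indeg[1]->2; indeg[3]->3; indeg[4]->1 | ready=[0] | order so far=[2]
  pop 0: indeg[1]->1; indeg[3]->2; indeg[4]->0 | ready=[4] | order so far=[2, 0]
  pop 4: indeg[1]->0; indeg[3]->1 | ready=[1] | order so far=[2, 0, 4]
  pop 1: indeg[3]->0 | ready=[3] | order so far=[2, 0, 4, 1]
  pop 3: no out-edges | ready=[] | order so far=[2, 0, 4, 1, 3]
  Result: [2, 0, 4, 1, 3]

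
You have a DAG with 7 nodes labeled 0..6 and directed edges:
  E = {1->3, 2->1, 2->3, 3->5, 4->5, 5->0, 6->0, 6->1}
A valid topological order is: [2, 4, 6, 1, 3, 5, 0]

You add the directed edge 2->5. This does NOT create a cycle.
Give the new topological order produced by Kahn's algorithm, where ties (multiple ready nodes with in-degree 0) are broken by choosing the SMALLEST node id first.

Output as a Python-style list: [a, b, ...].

Old toposort: [2, 4, 6, 1, 3, 5, 0]
Added edge: 2->5
Position of 2 (0) < position of 5 (5). Old order still valid.
Run Kahn's algorithm (break ties by smallest node id):
  initial in-degrees: [2, 2, 0, 2, 0, 3, 0]
  ready (indeg=0): [2, 4, 6]
  pop 2: indeg[1]->1; indeg[3]->1; indeg[5]->2 | ready=[4, 6] | order so far=[2]
  pop 4: indeg[5]->1 | ready=[6] | order so far=[2, 4]
  pop 6: indeg[0]->1; indeg[1]->0 | ready=[1] | order so far=[2, 4, 6]
  pop 1: indeg[3]->0 | ready=[3] | order so far=[2, 4, 6, 1]
  pop 3: indeg[5]->0 | ready=[5] | order so far=[2, 4, 6, 1, 3]
  pop 5: indeg[0]->0 | ready=[0] | order so far=[2, 4, 6, 1, 3, 5]
  pop 0: no out-edges | ready=[] | order so far=[2, 4, 6, 1, 3, 5, 0]
  Result: [2, 4, 6, 1, 3, 5, 0]

Answer: [2, 4, 6, 1, 3, 5, 0]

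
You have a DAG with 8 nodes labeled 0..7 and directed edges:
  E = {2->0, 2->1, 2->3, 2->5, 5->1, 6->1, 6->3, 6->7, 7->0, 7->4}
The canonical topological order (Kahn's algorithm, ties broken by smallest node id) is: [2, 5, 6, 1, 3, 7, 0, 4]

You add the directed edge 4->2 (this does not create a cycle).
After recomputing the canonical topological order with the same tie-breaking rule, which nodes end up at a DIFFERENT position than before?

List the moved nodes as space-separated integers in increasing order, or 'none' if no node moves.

Answer: 0 1 2 3 4 5 6 7

Derivation:
Old toposort: [2, 5, 6, 1, 3, 7, 0, 4]
Added edge 4->2
Recompute Kahn (smallest-id tiebreak):
  initial in-degrees: [2, 3, 1, 2, 1, 1, 0, 1]
  ready (indeg=0): [6]
  pop 6: indeg[1]->2; indeg[3]->1; indeg[7]->0 | ready=[7] | order so far=[6]
  pop 7: indeg[0]->1; indeg[4]->0 | ready=[4] | order so far=[6, 7]
  pop 4: indeg[2]->0 | ready=[2] | order so far=[6, 7, 4]
  pop 2: indeg[0]->0; indeg[1]->1; indeg[3]->0; indeg[5]->0 | ready=[0, 3, 5] | order so far=[6, 7, 4, 2]
  pop 0: no out-edges | ready=[3, 5] | order so far=[6, 7, 4, 2, 0]
  pop 3: no out-edges | ready=[5] | order so far=[6, 7, 4, 2, 0, 3]
  pop 5: indeg[1]->0 | ready=[1] | order so far=[6, 7, 4, 2, 0, 3, 5]
  pop 1: no out-edges | ready=[] | order so far=[6, 7, 4, 2, 0, 3, 5, 1]
New canonical toposort: [6, 7, 4, 2, 0, 3, 5, 1]
Compare positions:
  Node 0: index 6 -> 4 (moved)
  Node 1: index 3 -> 7 (moved)
  Node 2: index 0 -> 3 (moved)
  Node 3: index 4 -> 5 (moved)
  Node 4: index 7 -> 2 (moved)
  Node 5: index 1 -> 6 (moved)
  Node 6: index 2 -> 0 (moved)
  Node 7: index 5 -> 1 (moved)
Nodes that changed position: 0 1 2 3 4 5 6 7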